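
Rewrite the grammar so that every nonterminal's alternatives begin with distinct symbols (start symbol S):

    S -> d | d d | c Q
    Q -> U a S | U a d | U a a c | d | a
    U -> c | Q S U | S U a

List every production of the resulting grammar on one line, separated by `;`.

S has alternatives sharing prefix 'd': factor to S → d S' with S' → ε | d.
Q has alternatives sharing prefix 'U a': factor to Q → U a Q' with Q' → S | d | a c.

S -> c Q | d S'; Q -> d | a | U a Q'; U -> c | Q S U | S U a; S' -> ε | d; Q' -> S | d | a c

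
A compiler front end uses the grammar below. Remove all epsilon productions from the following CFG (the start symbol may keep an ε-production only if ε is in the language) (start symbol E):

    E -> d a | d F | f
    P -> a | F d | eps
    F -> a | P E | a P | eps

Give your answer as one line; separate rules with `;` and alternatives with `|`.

The nullable symbols are {F, P}.
ε ∉ L(G), so no ε-production is kept.
For each production, add variants omitting each subset of nullable occurrences: E → d F gives d F | d. P → F d gives F d | d. F → P E gives P E | E.

E -> d a | d F | d | f; P -> a | F d | d; F -> a | P E | E | a P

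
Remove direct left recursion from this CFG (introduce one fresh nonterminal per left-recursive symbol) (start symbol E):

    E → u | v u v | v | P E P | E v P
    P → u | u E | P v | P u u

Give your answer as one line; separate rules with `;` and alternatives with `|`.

Left recursion appears on E, P.
For E: α = {v P}, β = {u, v u v, v, P E P}. Rewrite as E → β E' and E' → α E' | ε.
For P: α = {v, u u}, β = {u, u E}. Rewrite as P → β P' and P' → α P' | ε.

E → u E' | v u v E' | v E' | P E P E'; P → u P' | u E P'; E' → v P E' | ε; P' → v P' | u u P' | ε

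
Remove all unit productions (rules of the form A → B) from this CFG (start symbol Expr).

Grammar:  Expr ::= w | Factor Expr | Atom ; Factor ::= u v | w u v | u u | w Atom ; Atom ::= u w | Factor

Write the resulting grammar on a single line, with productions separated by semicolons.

Expr ::= u w | u v | w u v | u u | w Atom | w | Factor Expr; Factor ::= u v | w u v | u u | w Atom; Atom ::= u w | u v | w u v | u u | w Atom

Unit pairs: Atom ⇒* {Factor}; Expr ⇒* {Atom, Factor}.
Replace each nonterminal's rules with the union of the non-unit rules of every nonterminal it unit-derives.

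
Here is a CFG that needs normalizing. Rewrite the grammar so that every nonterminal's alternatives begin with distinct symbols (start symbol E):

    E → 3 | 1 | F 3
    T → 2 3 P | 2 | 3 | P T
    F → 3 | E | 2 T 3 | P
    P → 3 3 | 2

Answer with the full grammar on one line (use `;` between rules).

E → 3 | 1 | F 3; T → 3 | P T | 2 T'; F → 3 | E | 2 T 3 | P; P → 3 3 | 2; T' → 3 P | ε

T has alternatives sharing prefix '2': factor to T → 2 T' with T' → 3 P | ε.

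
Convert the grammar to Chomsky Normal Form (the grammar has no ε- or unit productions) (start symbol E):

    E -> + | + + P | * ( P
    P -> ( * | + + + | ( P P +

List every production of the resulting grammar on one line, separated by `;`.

E -> + | X1 Y1 | X2 Y2; P -> X3 X2 | X1 Y3 | X3 Y4; X1 -> +; X2 -> *; X3 -> (; Y1 -> X1 P; Y2 -> X3 P; Y3 -> X1 X1; Y4 -> P Y5; Y5 -> P X1

Introduce a nonterminal for each terminal appearing in a rule of length ≥ 2: X1 → +, X2 → *, X3 → (.
Binarize each right-hand side of length ≥ 3 by chaining fresh nonterminals (Y1, Y2, …): affected rules were E → X1 X1 P; E → X2 X3 P; P → X1 X1 X1; P → X3 P P X1.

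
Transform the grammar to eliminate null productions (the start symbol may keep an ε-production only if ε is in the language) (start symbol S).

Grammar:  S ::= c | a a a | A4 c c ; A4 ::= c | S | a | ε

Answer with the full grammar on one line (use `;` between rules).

Nullable set = {A4}.
ε ∉ L(G), so no ε-production is kept.
Add the nullable-subset variants: S → A4 c c gives A4 c c | c c.

S ::= c | a a a | A4 c c | c c; A4 ::= c | S | a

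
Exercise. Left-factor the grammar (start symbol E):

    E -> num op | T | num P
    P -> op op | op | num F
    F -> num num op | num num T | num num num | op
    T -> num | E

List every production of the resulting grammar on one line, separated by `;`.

E -> T | num E'; P -> num F | op P'; F -> op | num num F'; T -> num | E; E' -> op | P; P' -> op | eps; F' -> op | T | num

E has alternatives sharing prefix 'num': factor to E → num E' with E' → op | P.
P has alternatives sharing prefix 'op': factor to P → op P' with P' → op | ε.
F has alternatives sharing prefix 'num num': factor to F → num num F' with F' → op | T | num.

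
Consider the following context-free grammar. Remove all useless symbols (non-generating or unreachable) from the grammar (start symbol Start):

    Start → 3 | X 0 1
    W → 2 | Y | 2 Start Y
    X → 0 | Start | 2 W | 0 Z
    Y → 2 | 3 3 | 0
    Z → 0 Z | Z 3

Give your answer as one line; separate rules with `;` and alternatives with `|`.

Start → 3 | X 0 1; W → 2 | Y | 2 Start Y; X → 0 | Start | 2 W; Y → 2 | 3 3 | 0

Generating nonterminals: {Start, W, X, Y}.
Reachable from Start after that: {Start, W, X, Y}.
Removed useless symbols: {Z} and every production mentioning them.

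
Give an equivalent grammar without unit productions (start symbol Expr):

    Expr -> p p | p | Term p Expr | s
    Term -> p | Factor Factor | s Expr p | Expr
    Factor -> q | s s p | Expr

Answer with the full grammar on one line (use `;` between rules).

Unit pairs: Factor ⇒* {Expr}; Term ⇒* {Expr}.
Replace each nonterminal's rules with the union of the non-unit rules of every nonterminal it unit-derives.

Expr -> p p | p | Term p Expr | s; Term -> p | Factor Factor | s Expr p | p p | Term p Expr | s; Factor -> q | s s p | p p | p | Term p Expr | s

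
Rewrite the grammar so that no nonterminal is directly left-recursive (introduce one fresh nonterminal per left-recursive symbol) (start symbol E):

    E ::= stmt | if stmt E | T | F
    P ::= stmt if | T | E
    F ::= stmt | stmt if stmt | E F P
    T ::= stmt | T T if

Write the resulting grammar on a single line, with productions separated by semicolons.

E ::= stmt | if stmt E | T | F; P ::= stmt if | T | E; F ::= stmt | stmt if stmt | E F P; T ::= stmt T'; T' ::= T if T' | ε

Directly left-recursive nonterminal: T.
For T: α = {T if}, β = {stmt}. Rewrite as T → β T' and T' → α T' | ε.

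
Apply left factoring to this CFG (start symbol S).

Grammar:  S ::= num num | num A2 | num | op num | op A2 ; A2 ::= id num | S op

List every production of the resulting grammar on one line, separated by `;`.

S has alternatives sharing prefix 'num': factor to S → num S' with S' → num | A2 | ε.
S has alternatives sharing prefix 'op': factor to S → op S'' with S'' → num | A2.

S ::= num S' | op S''; A2 ::= id num | S op; S' ::= num | A2 | ε; S'' ::= num | A2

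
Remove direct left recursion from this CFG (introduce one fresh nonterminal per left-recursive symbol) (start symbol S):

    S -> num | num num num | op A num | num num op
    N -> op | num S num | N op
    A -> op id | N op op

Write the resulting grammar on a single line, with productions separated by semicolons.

N is directly left-recursive.
For N: α = {op}, β = {op, num S num}. Rewrite as N → β N' and N' → α N' | ε.

S -> num | num num num | op A num | num num op; N -> op N' | num S num N'; A -> op id | N op op; N' -> op N' | ε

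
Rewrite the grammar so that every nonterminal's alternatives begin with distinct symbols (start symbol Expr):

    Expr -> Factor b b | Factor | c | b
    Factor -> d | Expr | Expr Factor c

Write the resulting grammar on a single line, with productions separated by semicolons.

Expr has alternatives sharing prefix 'Factor': factor to Expr → Factor Expr1 with Expr1 → b b | ε.
Factor has alternatives sharing prefix 'Expr': factor to Factor → Expr Factor1 with Factor1 → ε | Factor c.

Expr -> c | b | Factor Expr1; Factor -> d | Expr Factor1; Expr1 -> b b | epsilon; Factor1 -> epsilon | Factor c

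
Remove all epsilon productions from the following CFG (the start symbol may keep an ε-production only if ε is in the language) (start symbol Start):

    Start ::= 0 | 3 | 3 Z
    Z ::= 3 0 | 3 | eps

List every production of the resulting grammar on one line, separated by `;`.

Start ::= 0 | 3 | 3 Z; Z ::= 3 0 | 3

The nullable symbols are {Z}.
ε ∉ L(G), so no ε-production is kept.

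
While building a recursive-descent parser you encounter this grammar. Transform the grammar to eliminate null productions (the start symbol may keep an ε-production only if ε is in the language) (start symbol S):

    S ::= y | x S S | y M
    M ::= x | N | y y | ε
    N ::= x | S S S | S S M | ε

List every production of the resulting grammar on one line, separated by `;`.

Nullable nonterminals: {M, N}.
ε ∉ L(G), so no ε-production is kept.
Add the nullable-subset variants: N → S S M gives S S M | S S.

S ::= y | x S S | y M; M ::= x | N | y y; N ::= x | S S S | S S M | S S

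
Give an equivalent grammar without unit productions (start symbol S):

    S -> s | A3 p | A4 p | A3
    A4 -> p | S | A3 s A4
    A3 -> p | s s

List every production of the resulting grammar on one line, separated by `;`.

S -> s | A3 p | A4 p | p | s s; A4 -> p | A3 s A4 | s | A3 p | A4 p | s s; A3 -> p | s s

Unit pairs: A4 ⇒* {A3, S}; S ⇒* {A3}.
Replace each nonterminal's rules with the union of the non-unit rules of every nonterminal it unit-derives.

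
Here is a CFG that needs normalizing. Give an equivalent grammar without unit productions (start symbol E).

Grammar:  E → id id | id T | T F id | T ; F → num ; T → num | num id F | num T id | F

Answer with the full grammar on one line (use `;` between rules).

E → id id | id T | T F id | num | num id F | num T id; F → num; T → num | num id F | num T id

Unit pairs: E ⇒* {F, T}; T ⇒* {F}.
Replace each nonterminal's rules with the union of the non-unit rules of every nonterminal it unit-derives.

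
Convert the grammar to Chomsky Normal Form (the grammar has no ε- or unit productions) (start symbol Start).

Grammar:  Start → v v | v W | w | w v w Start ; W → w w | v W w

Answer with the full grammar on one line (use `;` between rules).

Introduce a nonterminal for each terminal appearing in a rule of length ≥ 2: X1 → v, X2 → w.
Binarize each right-hand side of length ≥ 3 by chaining fresh nonterminals (Y1, Y2, …): affected rules were Start → X2 X1 X2 Start; W → X1 W X2.

Start → X1 X1 | X1 W | w | X2 Y1; W → X2 X2 | X1 Y3; X1 → v; X2 → w; Y1 → X1 Y2; Y2 → X2 Start; Y3 → W X2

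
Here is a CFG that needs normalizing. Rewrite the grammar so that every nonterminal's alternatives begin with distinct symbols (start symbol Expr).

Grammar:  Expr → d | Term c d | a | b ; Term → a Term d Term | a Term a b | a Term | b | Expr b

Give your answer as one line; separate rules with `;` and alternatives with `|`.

Expr → d | Term c d | a | b; Term → b | Expr b | a Term Term1; Term1 → d Term | a b | ε

Term has alternatives sharing prefix 'a Term': factor to Term → a Term Term1 with Term1 → d Term | a b | ε.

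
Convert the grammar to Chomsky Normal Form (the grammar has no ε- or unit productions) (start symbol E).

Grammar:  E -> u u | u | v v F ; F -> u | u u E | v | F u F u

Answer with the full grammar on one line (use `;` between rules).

Introduce a nonterminal for each terminal appearing in a rule of length ≥ 2: X1 → u, X2 → v.
Binarize each right-hand side of length ≥ 3 by chaining fresh nonterminals (Y1, Y2, …): affected rules were E → X2 X2 F; F → X1 X1 E; F → F X1 F X1.

E -> X1 X1 | u | X2 Y1; F -> u | X1 Y2 | v | F Y3; X1 -> u; X2 -> v; Y1 -> X2 F; Y2 -> X1 E; Y3 -> X1 Y4; Y4 -> F X1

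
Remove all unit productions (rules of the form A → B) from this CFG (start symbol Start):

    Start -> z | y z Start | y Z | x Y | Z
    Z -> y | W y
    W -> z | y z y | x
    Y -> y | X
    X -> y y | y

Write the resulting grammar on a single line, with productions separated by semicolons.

Unit pairs: Start ⇒* {Z}; Y ⇒* {X}.
For every A with A ⇒* B via unit rules, add B's non-unit alternatives to A; then delete every rule of the form X → Y.

Start -> y | W y | z | y z Start | y Z | x Y; Z -> y | W y; W -> z | y z y | x; Y -> y y | y; X -> y y | y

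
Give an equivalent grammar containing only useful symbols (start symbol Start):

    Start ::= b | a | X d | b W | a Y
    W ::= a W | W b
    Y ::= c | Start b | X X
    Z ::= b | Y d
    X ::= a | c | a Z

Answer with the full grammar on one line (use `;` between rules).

Generating nonterminals: {Start, X, Y, Z}.
Reachable from Start after that: {Start, X, Y, Z}.
Removed useless symbols: {W} and every production mentioning them.

Start ::= b | a | X d | a Y; Y ::= c | Start b | X X; Z ::= b | Y d; X ::= a | c | a Z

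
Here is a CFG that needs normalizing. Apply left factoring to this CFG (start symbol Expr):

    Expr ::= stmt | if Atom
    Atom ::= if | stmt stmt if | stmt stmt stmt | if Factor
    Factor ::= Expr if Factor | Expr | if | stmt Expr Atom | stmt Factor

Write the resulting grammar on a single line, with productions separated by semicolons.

Atom has alternatives sharing prefix 'stmt stmt': factor to Atom → stmt stmt Atom1 with Atom1 → if | stmt.
Atom has alternatives sharing prefix 'if': factor to Atom → if Atom2 with Atom2 → ε | Factor.
Factor has alternatives sharing prefix 'Expr': factor to Factor → Expr Factor1 with Factor1 → if Factor | ε.
Factor has alternatives sharing prefix 'stmt': factor to Factor → stmt Factor2 with Factor2 → Expr Atom | Factor.

Expr ::= stmt | if Atom; Atom ::= stmt stmt Atom1 | if Atom2; Factor ::= if | Expr Factor1 | stmt Factor2; Atom1 ::= if | stmt; Atom2 ::= epsilon | Factor; Factor1 ::= if Factor | epsilon; Factor2 ::= Expr Atom | Factor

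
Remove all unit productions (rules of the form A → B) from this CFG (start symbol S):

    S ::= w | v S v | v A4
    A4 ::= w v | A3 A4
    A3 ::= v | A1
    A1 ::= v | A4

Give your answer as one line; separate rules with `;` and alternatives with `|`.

S ::= w | v S v | v A4; A4 ::= w v | A3 A4; A3 ::= w v | A3 A4 | v; A1 ::= w v | A3 A4 | v

Unit pairs: A1 ⇒* {A4}; A3 ⇒* {A1, A4}.
For every A with A ⇒* B via unit rules, add B's non-unit alternatives to A; then delete every rule of the form X → Y.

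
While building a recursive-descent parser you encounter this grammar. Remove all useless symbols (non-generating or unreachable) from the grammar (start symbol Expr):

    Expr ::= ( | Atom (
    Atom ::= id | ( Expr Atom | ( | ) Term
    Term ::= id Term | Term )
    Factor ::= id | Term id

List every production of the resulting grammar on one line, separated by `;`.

Expr ::= ( | Atom (; Atom ::= id | ( Expr Atom | (

Generating nonterminals: {Atom, Expr, Factor}.
Reachable from Expr after that: {Atom, Expr}.
Removed useless symbols: {Factor, Term} and every production mentioning them.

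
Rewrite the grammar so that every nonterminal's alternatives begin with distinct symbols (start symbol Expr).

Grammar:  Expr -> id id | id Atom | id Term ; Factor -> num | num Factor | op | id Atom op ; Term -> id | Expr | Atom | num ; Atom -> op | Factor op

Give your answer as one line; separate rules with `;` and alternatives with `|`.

Expr has alternatives sharing prefix 'id': factor to Expr → id Expr1 with Expr1 → id | Atom | Term.
Factor has alternatives sharing prefix 'num': factor to Factor → num Factor1 with Factor1 → ε | Factor.

Expr -> id Expr1; Factor -> op | id Atom op | num Factor1; Term -> id | Expr | Atom | num; Atom -> op | Factor op; Expr1 -> id | Atom | Term; Factor1 -> eps | Factor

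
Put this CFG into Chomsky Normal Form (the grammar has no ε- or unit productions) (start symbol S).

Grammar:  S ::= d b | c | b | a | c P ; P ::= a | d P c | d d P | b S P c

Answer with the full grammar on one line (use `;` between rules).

S ::= X1 X2 | c | b | a | X3 P; P ::= a | X1 Y1 | X1 Y2 | X2 Y3; X1 ::= d; X2 ::= b; X3 ::= c; Y1 ::= P X3; Y2 ::= X1 P; Y3 ::= S Y4; Y4 ::= P X3

Introduce a nonterminal for each terminal appearing in a rule of length ≥ 2: X1 → d, X2 → b, X3 → c.
Binarize each right-hand side of length ≥ 3 by chaining fresh nonterminals (Y1, Y2, …): affected rules were P → X1 P X3; P → X1 X1 P; P → X2 S P X3.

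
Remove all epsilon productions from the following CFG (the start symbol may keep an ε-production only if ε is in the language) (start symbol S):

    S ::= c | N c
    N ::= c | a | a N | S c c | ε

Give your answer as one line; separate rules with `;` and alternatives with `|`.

Nullable set = {N}.
ε ∉ L(G), so no ε-production is kept.

S ::= c | N c; N ::= c | a | a N | S c c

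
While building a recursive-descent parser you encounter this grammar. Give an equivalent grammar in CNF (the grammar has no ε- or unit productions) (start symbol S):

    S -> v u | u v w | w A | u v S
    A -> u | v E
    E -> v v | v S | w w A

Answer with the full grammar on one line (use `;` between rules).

Introduce a nonterminal for each terminal appearing in a rule of length ≥ 2: X1 → v, X2 → u, X3 → w.
Binarize each right-hand side of length ≥ 3 by chaining fresh nonterminals (Y1, Y2, …): affected rules were S → X2 X1 X3; S → X2 X1 S; E → X3 X3 A.

S -> X1 X2 | X2 Y1 | X3 A | X2 Y2; A -> u | X1 E; E -> X1 X1 | X1 S | X3 Y3; X1 -> v; X2 -> u; X3 -> w; Y1 -> X1 X3; Y2 -> X1 S; Y3 -> X3 A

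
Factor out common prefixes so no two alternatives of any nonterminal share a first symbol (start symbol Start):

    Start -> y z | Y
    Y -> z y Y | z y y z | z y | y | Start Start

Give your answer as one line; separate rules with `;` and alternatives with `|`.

Start -> y z | Y; Y -> y | Start Start | z y Y1; Y1 -> Y | y z | ε

Y has alternatives sharing prefix 'z y': factor to Y → z y Y1 with Y1 → Y | y z | ε.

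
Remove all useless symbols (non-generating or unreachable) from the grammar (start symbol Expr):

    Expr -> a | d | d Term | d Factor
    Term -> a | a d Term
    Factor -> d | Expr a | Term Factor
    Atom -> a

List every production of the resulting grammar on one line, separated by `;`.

Generating nonterminals: {Atom, Expr, Factor, Term}.
Reachable from Expr after that: {Expr, Factor, Term}.
Removed useless symbols: {Atom} and every production mentioning them.

Expr -> a | d | d Term | d Factor; Term -> a | a d Term; Factor -> d | Expr a | Term Factor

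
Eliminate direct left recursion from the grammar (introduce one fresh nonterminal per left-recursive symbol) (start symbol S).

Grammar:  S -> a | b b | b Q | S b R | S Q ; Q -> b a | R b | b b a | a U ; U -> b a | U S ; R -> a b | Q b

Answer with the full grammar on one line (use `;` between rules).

S -> a S' | b b S' | b Q S'; Q -> b a | R b | b b a | a U; U -> b a U'; R -> a b | Q b; S' -> b R S' | Q S' | epsilon; U' -> S U' | epsilon

Directly left-recursive nonterminals: S, U.
For S: α = {b R, Q}, β = {a, b b, b Q}. Rewrite as S → β S' and S' → α S' | ε.
For U: α = {S}, β = {b a}. Rewrite as U → β U' and U' → α U' | ε.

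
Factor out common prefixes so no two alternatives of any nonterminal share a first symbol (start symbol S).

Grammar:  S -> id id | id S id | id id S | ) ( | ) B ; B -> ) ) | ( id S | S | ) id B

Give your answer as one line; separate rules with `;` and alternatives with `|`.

S -> id S' | ) S''; B -> ( id S | S | ) B'; S' -> S id | id S'''; S'' -> ( | B; B' -> ) | id B; S''' -> ε | S

S has alternatives sharing prefix 'id': factor to S → id S' with S' → id | S id | id S.
S has alternatives sharing prefix ')': factor to S → ) S'' with S'' → ( | B.
B has alternatives sharing prefix ')': factor to B → ) B' with B' → ) | id B.
S' has alternatives sharing prefix 'id': factor to S' → id S''' with S''' → ε | S.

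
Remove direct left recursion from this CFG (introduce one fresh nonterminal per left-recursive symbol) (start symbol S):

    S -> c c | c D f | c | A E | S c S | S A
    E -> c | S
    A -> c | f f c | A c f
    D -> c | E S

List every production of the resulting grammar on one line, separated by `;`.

Directly left-recursive nonterminals: S, A.
For S: α = {c S, A}, β = {c c, c D f, c, A E}. Rewrite as S → β S' and S' → α S' | ε.
For A: α = {c f}, β = {c, f f c}. Rewrite as A → β A' and A' → α A' | ε.

S -> c c S' | c D f S' | c S' | A E S'; E -> c | S; A -> c A' | f f c A'; D -> c | E S; S' -> c S S' | A S' | ε; A' -> c f A' | ε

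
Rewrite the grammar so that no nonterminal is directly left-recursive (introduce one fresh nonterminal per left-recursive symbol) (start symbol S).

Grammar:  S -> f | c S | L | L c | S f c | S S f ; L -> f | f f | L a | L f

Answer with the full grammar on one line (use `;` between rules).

Left recursion appears on S, L.
For S: α = {f c, S f}, β = {f, c S, L, L c}. Rewrite as S → β S' and S' → α S' | ε.
For L: α = {a, f}, β = {f, f f}. Rewrite as L → β L' and L' → α L' | ε.

S -> f S' | c S S' | L S' | L c S'; L -> f L' | f f L'; S' -> f c S' | S f S' | ε; L' -> a L' | f L' | ε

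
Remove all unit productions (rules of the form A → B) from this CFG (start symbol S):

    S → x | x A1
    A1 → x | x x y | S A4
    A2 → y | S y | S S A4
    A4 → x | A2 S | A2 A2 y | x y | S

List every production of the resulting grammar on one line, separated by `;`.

Unit pairs: A4 ⇒* {S}.
For every A with A ⇒* B via unit rules, add B's non-unit alternatives to A; then delete every rule of the form X → Y.

S → x | x A1; A1 → x | x x y | S A4; A2 → y | S y | S S A4; A4 → x | A2 S | A2 A2 y | x y | x A1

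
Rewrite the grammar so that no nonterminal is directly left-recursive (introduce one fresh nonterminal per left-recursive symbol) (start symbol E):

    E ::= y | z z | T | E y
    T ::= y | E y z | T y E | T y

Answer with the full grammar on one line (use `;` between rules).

Left recursion appears on E, T.
For E: α = {y}, β = {y, z z, T}. Rewrite as E → β E' and E' → α E' | ε.
For T: α = {y E, y}, β = {y, E y z}. Rewrite as T → β T' and T' → α T' | ε.

E ::= y E' | z z E' | T E'; T ::= y T' | E y z T'; E' ::= y E' | ε; T' ::= y E T' | y T' | ε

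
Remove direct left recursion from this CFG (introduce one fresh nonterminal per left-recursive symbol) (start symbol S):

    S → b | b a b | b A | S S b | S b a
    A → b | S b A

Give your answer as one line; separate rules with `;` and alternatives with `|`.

S → b S' | b a b S' | b A S'; A → b | S b A; S' → S b S' | b a S' | ε

Left recursion appears on S.
For S: α = {S b, b a}, β = {b, b a b, b A}. Rewrite as S → β S' and S' → α S' | ε.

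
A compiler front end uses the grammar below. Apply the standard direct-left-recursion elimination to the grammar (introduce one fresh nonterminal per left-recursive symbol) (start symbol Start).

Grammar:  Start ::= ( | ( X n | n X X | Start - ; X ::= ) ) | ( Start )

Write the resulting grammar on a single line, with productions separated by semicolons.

Left recursion appears on Start.
For Start: α = {-}, β = {(, ( X n, n X X}. Rewrite as Start → β Start1 and Start1 → α Start1 | ε.

Start ::= ( Start1 | ( X n Start1 | n X X Start1; X ::= ) ) | ( Start ); Start1 ::= - Start1 | ε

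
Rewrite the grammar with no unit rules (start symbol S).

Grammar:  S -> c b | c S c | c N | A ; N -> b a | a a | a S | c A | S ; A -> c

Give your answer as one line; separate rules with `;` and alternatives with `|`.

S -> c b | c S c | c N | c; N -> c b | c S c | c N | b a | a a | a S | c A | c; A -> c

Unit pairs: N ⇒* {A, S}; S ⇒* {A}.
For every A with A ⇒* B via unit rules, add B's non-unit alternatives to A; then delete every rule of the form X → Y.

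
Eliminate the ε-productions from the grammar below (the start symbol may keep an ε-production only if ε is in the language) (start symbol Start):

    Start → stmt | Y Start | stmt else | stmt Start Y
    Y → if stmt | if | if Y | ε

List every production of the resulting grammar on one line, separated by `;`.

Start → stmt | Y Start | stmt else | stmt Start Y | stmt Start; Y → if stmt | if | if Y

Nullable set = {Y}.
ε ∉ L(G), so no ε-production is kept.
Add the nullable-subset variants: Start → stmt Start Y gives stmt Start Y | stmt Start.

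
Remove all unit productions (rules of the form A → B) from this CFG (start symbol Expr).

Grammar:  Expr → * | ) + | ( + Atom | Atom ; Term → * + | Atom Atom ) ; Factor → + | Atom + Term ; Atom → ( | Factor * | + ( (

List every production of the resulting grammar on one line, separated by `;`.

Expr → ( | Factor * | + ( ( | * | ) + | ( + Atom; Term → * + | Atom Atom ); Factor → + | Atom + Term; Atom → ( | Factor * | + ( (

Unit pairs: Expr ⇒* {Atom}.
Replace each nonterminal's rules with the union of the non-unit rules of every nonterminal it unit-derives.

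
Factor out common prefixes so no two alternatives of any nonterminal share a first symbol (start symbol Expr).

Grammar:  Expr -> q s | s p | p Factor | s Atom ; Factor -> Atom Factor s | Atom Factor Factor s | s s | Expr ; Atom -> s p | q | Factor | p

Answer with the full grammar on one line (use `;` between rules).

Expr -> q s | p Factor | s Expr1; Factor -> s s | Expr | Atom Factor Factor1; Atom -> s p | q | Factor | p; Expr1 -> p | Atom; Factor1 -> s | Factor s

Expr has alternatives sharing prefix 's': factor to Expr → s Expr1 with Expr1 → p | Atom.
Factor has alternatives sharing prefix 'Atom Factor': factor to Factor → Atom Factor Factor1 with Factor1 → s | Factor s.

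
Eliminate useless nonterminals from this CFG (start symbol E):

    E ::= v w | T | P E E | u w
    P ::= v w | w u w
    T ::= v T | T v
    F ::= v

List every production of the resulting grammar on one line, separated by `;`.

E ::= v w | P E E | u w; P ::= v w | w u w

Generating nonterminals: {E, F, P}.
Reachable from E after that: {E, P}.
Removed useless symbols: {F, T} and every production mentioning them.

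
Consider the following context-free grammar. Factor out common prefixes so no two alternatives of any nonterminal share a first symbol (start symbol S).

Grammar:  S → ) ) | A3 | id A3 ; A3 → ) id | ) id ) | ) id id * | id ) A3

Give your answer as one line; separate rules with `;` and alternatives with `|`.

S → ) ) | A3 | id A3; A3 → id ) A3 | ) id A3'; A3' → ε | ) | id *

A3 has alternatives sharing prefix ') id': factor to A3 → ) id A3' with A3' → ε | ) | id *.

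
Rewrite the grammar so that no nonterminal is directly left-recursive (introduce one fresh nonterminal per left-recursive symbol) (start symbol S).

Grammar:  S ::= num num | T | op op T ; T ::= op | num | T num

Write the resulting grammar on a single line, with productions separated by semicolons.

S ::= num num | T | op op T; T ::= op T' | num T'; T' ::= num T' | eps

T is directly left-recursive.
For T: α = {num}, β = {op, num}. Rewrite as T → β T' and T' → α T' | ε.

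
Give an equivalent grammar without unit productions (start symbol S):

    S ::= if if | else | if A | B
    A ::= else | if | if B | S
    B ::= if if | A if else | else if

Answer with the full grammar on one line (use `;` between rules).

Unit pairs: A ⇒* {B, S}; S ⇒* {B}.
For each unit pair (A, B), copy every non-unit production of B to A, then drop all unit productions.

S ::= if if | A if else | else if | else | if A; A ::= if if | A if else | else if | else | if A | if | if B; B ::= if if | A if else | else if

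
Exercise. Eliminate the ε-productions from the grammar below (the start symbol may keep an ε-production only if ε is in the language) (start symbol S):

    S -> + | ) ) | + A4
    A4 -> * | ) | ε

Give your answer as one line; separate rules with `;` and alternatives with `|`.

The nullable symbols are {A4}.
ε ∉ L(G), so no ε-production is kept.

S -> + | ) ) | + A4; A4 -> * | )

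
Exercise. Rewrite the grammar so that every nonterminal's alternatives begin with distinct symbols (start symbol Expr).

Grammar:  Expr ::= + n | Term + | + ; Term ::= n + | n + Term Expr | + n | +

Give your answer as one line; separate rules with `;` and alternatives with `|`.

Expr ::= Term + | + Expr1; Term ::= n + Term1 | + Term2; Expr1 ::= n | ε; Term1 ::= ε | Term Expr; Term2 ::= n | ε

Expr has alternatives sharing prefix '+': factor to Expr → + Expr1 with Expr1 → n | ε.
Term has alternatives sharing prefix 'n +': factor to Term → n + Term1 with Term1 → ε | Term Expr.
Term has alternatives sharing prefix '+': factor to Term → + Term2 with Term2 → n | ε.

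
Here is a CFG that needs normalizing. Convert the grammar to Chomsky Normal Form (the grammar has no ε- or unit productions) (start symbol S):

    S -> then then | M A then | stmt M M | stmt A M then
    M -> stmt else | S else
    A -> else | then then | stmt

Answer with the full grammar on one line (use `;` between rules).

Introduce a nonterminal for each terminal appearing in a rule of length ≥ 2: X1 → then, X2 → stmt, X3 → else.
Binarize each right-hand side of length ≥ 3 by chaining fresh nonterminals (Y1, Y2, …): affected rules were S → M A X1; S → X2 M M; S → X2 A M X1.

S -> X1 X1 | M Y1 | X2 Y2 | X2 Y3; M -> X2 X3 | S X3; A -> else | X1 X1 | stmt; X1 -> then; X2 -> stmt; X3 -> else; Y1 -> A X1; Y2 -> M M; Y3 -> A Y4; Y4 -> M X1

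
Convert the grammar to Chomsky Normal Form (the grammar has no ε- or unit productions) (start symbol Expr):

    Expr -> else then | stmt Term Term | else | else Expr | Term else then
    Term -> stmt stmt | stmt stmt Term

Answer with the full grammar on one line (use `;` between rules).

Expr -> X1 X2 | X3 Y1 | else | X1 Expr | Term Y2; Term -> X3 X3 | X3 Y3; X1 -> else; X2 -> then; X3 -> stmt; Y1 -> Term Term; Y2 -> X1 X2; Y3 -> X3 Term

Introduce a nonterminal for each terminal appearing in a rule of length ≥ 2: X1 → else, X2 → then, X3 → stmt.
Binarize each right-hand side of length ≥ 3 by chaining fresh nonterminals (Y1, Y2, …): affected rules were Expr → X3 Term Term; Expr → Term X1 X2; Term → X3 X3 Term.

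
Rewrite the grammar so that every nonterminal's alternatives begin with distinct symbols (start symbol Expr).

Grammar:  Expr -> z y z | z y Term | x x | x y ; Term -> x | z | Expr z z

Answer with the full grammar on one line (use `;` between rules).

Expr has alternatives sharing prefix 'z y': factor to Expr → z y Expr1 with Expr1 → z | Term.
Expr has alternatives sharing prefix 'x': factor to Expr → x Expr2 with Expr2 → x | y.

Expr -> z y Expr1 | x Expr2; Term -> x | z | Expr z z; Expr1 -> z | Term; Expr2 -> x | y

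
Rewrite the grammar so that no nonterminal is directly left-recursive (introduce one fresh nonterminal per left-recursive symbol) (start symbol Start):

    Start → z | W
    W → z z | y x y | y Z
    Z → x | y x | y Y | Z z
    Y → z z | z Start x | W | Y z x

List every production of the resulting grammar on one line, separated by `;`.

Directly left-recursive nonterminals: Z, Y.
For Z: α = {z}, β = {x, y x, y Y}. Rewrite as Z → β Z1 and Z1 → α Z1 | ε.
For Y: α = {z x}, β = {z z, z Start x, W}. Rewrite as Y → β Y1 and Y1 → α Y1 | ε.

Start → z | W; W → z z | y x y | y Z; Z → x Z1 | y x Z1 | y Y Z1; Y → z z Y1 | z Start x Y1 | W Y1; Z1 → z Z1 | ε; Y1 → z x Y1 | ε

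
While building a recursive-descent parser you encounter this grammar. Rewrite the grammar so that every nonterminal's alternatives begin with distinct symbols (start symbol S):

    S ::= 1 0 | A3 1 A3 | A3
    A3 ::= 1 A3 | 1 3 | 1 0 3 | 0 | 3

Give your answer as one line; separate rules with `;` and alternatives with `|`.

S has alternatives sharing prefix 'A3': factor to S → A3 S' with S' → 1 A3 | ε.
A3 has alternatives sharing prefix '1': factor to A3 → 1 A3' with A3' → A3 | 3 | 0 3.

S ::= 1 0 | A3 S'; A3 ::= 0 | 3 | 1 A3'; S' ::= 1 A3 | ε; A3' ::= A3 | 3 | 0 3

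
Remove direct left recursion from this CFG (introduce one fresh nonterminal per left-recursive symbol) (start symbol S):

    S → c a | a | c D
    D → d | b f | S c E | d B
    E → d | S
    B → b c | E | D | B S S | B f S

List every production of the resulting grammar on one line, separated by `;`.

Left recursion appears on B.
For B: α = {S S, f S}, β = {b c, E, D}. Rewrite as B → β B' and B' → α B' | ε.

S → c a | a | c D; D → d | b f | S c E | d B; E → d | S; B → b c B' | E B' | D B'; B' → S S B' | f S B' | ε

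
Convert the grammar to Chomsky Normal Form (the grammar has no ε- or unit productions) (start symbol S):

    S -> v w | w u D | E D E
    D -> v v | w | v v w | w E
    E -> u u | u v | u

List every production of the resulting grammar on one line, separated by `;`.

Introduce a nonterminal for each terminal appearing in a rule of length ≥ 2: X1 → v, X2 → w, X3 → u.
Binarize each right-hand side of length ≥ 3 by chaining fresh nonterminals (Y1, Y2, …): affected rules were S → X2 X3 D; S → E D E; D → X1 X1 X2.

S -> X1 X2 | X2 Y1 | E Y2; D -> X1 X1 | w | X1 Y3 | X2 E; E -> X3 X3 | X3 X1 | u; X1 -> v; X2 -> w; X3 -> u; Y1 -> X3 D; Y2 -> D E; Y3 -> X1 X2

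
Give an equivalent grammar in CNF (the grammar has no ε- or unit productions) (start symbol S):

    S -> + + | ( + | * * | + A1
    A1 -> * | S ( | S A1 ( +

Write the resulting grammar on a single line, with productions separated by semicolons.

S -> X1 X1 | X2 X1 | X3 X3 | X1 A1; A1 -> * | S X2 | S Y1; X1 -> +; X2 -> (; X3 -> *; Y1 -> A1 Y2; Y2 -> X2 X1

Introduce a nonterminal for each terminal appearing in a rule of length ≥ 2: X1 → +, X2 → (, X3 → *.
Binarize each right-hand side of length ≥ 3 by chaining fresh nonterminals (Y1, Y2, …): affected rules were A1 → S A1 X2 X1.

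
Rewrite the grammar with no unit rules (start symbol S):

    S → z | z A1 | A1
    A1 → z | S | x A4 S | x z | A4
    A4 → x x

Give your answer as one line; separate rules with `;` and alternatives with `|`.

S → x x | z | x A4 S | x z | z A1; A1 → x x | z | x A4 S | x z | z A1; A4 → x x

Unit pairs: A1 ⇒* {A4, S}; S ⇒* {A1, A4}.
Replace each nonterminal's rules with the union of the non-unit rules of every nonterminal it unit-derives.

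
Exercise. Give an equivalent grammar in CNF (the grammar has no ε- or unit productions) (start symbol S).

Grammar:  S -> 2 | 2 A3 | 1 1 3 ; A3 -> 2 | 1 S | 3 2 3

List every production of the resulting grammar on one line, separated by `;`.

Introduce a nonterminal for each terminal appearing in a rule of length ≥ 2: X1 → 2, X2 → 1, X3 → 3.
Binarize each right-hand side of length ≥ 3 by chaining fresh nonterminals (Y1, Y2, …): affected rules were S → X2 X2 X3; A3 → X3 X1 X3.

S -> 2 | X1 A3 | X2 Y1; A3 -> 2 | X2 S | X3 Y2; X1 -> 2; X2 -> 1; X3 -> 3; Y1 -> X2 X3; Y2 -> X1 X3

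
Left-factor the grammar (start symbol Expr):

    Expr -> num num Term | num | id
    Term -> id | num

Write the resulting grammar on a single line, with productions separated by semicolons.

Expr -> id | num Expr1; Term -> id | num; Expr1 -> num Term | ε

Expr has alternatives sharing prefix 'num': factor to Expr → num Expr1 with Expr1 → num Term | ε.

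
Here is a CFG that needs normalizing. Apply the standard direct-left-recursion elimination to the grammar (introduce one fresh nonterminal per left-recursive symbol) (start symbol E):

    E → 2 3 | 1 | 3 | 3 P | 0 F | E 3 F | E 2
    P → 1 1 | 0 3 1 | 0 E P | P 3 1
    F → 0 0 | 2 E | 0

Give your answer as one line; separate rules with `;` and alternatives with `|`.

E → 2 3 E' | 1 E' | 3 E' | 3 P E' | 0 F E'; P → 1 1 P' | 0 3 1 P' | 0 E P P'; F → 0 0 | 2 E | 0; E' → 3 F E' | 2 E' | ε; P' → 3 1 P' | ε

Directly left-recursive nonterminals: E, P.
For E: α = {3 F, 2}, β = {2 3, 1, 3, 3 P, 0 F}. Rewrite as E → β E' and E' → α E' | ε.
For P: α = {3 1}, β = {1 1, 0 3 1, 0 E P}. Rewrite as P → β P' and P' → α P' | ε.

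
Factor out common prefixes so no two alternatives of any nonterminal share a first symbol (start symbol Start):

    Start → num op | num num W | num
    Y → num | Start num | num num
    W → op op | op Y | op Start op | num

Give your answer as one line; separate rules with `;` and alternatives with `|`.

Start → num Start1; Y → Start num | num Y1; W → num | op W1; Start1 → op | num W | ε; Y1 → ε | num; W1 → op | Y | Start op

Start has alternatives sharing prefix 'num': factor to Start → num Start1 with Start1 → op | num W | ε.
Y has alternatives sharing prefix 'num': factor to Y → num Y1 with Y1 → ε | num.
W has alternatives sharing prefix 'op': factor to W → op W1 with W1 → op | Y | Start op.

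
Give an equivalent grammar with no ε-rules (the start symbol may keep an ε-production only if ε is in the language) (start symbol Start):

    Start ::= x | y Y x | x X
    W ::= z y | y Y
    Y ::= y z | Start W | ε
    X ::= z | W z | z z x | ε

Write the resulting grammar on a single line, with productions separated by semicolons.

Nullable nonterminals: {X, Y}.
ε ∉ L(G), so no ε-production is kept.
For each production, add variants omitting each subset of nullable occurrences: Start → y Y x gives y Y x | y x. W → y Y gives y Y | y.

Start ::= x | y Y x | y x | x X; W ::= z y | y Y | y; Y ::= y z | Start W; X ::= z | W z | z z x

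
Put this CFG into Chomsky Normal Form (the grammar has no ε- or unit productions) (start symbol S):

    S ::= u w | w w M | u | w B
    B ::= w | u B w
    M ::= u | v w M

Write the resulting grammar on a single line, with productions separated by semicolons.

S ::= X1 X2 | X2 Y1 | u | X2 B; B ::= w | X1 Y2; M ::= u | X3 Y3; X1 ::= u; X2 ::= w; X3 ::= v; Y1 ::= X2 M; Y2 ::= B X2; Y3 ::= X2 M

Introduce a nonterminal for each terminal appearing in a rule of length ≥ 2: X1 → u, X2 → w, X3 → v.
Binarize each right-hand side of length ≥ 3 by chaining fresh nonterminals (Y1, Y2, …): affected rules were S → X2 X2 M; B → X1 B X2; M → X3 X2 M.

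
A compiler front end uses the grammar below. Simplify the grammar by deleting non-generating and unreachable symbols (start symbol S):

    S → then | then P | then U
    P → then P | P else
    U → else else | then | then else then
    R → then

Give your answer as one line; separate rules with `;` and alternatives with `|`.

Generating nonterminals: {R, S, U}.
Reachable from S after that: {S, U}.
Removed useless symbols: {P, R} and every production mentioning them.

S → then | then U; U → else else | then | then else then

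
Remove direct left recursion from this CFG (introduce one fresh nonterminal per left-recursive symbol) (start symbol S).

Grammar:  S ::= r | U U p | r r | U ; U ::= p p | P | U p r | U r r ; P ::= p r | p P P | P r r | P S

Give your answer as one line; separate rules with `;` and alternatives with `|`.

Directly left-recursive nonterminals: U, P.
For U: α = {p r, r r}, β = {p p, P}. Rewrite as U → β U' and U' → α U' | ε.
For P: α = {r r, S}, β = {p r, p P P}. Rewrite as P → β P' and P' → α P' | ε.

S ::= r | U U p | r r | U; U ::= p p U' | P U'; P ::= p r P' | p P P P'; U' ::= p r U' | r r U' | epsilon; P' ::= r r P' | S P' | epsilon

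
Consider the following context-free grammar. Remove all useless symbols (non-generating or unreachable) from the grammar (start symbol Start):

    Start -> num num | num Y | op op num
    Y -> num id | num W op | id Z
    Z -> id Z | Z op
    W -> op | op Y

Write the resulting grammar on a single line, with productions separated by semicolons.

Start -> num num | num Y | op op num; Y -> num id | num W op; W -> op | op Y

Generating nonterminals: {Start, W, Y}.
Reachable from Start after that: {Start, W, Y}.
Removed useless symbols: {Z} and every production mentioning them.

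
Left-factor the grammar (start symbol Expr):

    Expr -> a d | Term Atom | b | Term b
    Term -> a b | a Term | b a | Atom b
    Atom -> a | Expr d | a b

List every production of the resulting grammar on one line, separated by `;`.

Expr has alternatives sharing prefix 'Term': factor to Expr → Term Expr1 with Expr1 → Atom | b.
Term has alternatives sharing prefix 'a': factor to Term → a Term1 with Term1 → b | Term.
Atom has alternatives sharing prefix 'a': factor to Atom → a Atom1 with Atom1 → ε | b.

Expr -> a d | b | Term Expr1; Term -> b a | Atom b | a Term1; Atom -> Expr d | a Atom1; Expr1 -> Atom | b; Term1 -> b | Term; Atom1 -> eps | b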